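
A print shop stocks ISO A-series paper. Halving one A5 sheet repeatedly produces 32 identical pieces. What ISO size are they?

A10

32 = 2^5, so 5 halving steps.
A5 → A6 → … → A10 after 5 steps.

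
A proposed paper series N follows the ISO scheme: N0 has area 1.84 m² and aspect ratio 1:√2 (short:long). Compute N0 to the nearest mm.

1141 × 1613 mm

Let the short side be w mm. Then w · w√2 = 1.84 m² = 1,840,000 mm².
w² = 1,840,000/√2, so w ≈ 1140.6 mm; long side = w√2 ≈ 1613.1 mm.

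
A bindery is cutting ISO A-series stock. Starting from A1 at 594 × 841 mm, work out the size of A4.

210 × 297 mm

A2: ⌊841/2⌋ × 594 = 420 × 594 mm
A3: ⌊594/2⌋ × 420 = 297 × 420 mm
A4: ⌊420/2⌋ × 297 = 210 × 297 mm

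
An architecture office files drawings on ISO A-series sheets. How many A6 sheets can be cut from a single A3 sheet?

A3 = 297 × 420 mm; A6 = 105 × 148 mm.
Each halving step doubles the count; 3 steps from A3 to A6.
2^3 = 8.

8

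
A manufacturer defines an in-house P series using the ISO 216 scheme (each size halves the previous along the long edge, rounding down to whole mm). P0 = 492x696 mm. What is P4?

P1: ⌊696/2⌋ × 492 = 348 × 492 mm
P2: ⌊492/2⌋ × 348 = 246 × 348 mm
P3: ⌊348/2⌋ × 246 = 174 × 246 mm
P4: ⌊246/2⌋ × 174 = 123 × 174 mm

123 × 174 mm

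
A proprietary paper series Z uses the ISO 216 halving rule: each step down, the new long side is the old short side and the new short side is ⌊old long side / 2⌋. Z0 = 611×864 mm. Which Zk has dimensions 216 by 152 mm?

Z4

Z0: 611 × 864 mm
Z1: 432 × 611 mm
Z2: 305 × 432 mm
Z3: 216 × 305 mm
Z4: 152 × 216 mm
Z5: 108 × 152 mm
→ matches Z4.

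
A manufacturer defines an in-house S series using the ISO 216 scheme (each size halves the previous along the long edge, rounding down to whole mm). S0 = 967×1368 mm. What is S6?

S1 = 684 × 967 mm (from S0 by 1 halving).
S2: ⌊967/2⌋ × 684 = 483 × 684 mm
S3: ⌊684/2⌋ × 483 = 342 × 483 mm
S4: ⌊483/2⌋ × 342 = 241 × 342 mm
S5: ⌊342/2⌋ × 241 = 171 × 241 mm
S6: ⌊241/2⌋ × 171 = 120 × 171 mm

120 × 171 mm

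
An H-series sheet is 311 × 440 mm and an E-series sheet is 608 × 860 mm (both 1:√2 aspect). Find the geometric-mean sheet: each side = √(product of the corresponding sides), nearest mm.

435 × 615 mm

Short side: √(311 · 608) = √189088 ≈ 434.8 → 435 mm
Long side: √(440 · 860) = √378400 ≈ 615.1 → 615 mm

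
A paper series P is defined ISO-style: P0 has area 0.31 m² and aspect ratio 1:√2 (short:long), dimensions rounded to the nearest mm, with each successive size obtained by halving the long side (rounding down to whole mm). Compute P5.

82 × 117 mm

Let P0's short side be w mm. w · w√2 = 0.31 m² = 310,000 mm², so w ≈ 468.2 mm and w√2 ≈ 662.1 mm → P0 = 468 × 662 mm.
P1: ⌊662/2⌋ × 468 = 331 × 468 mm
P2: ⌊468/2⌋ × 331 = 234 × 331 mm
P3: ⌊331/2⌋ × 234 = 165 × 234 mm
P4: ⌊234/2⌋ × 165 = 117 × 165 mm
P5: ⌊165/2⌋ × 117 = 82 × 117 mm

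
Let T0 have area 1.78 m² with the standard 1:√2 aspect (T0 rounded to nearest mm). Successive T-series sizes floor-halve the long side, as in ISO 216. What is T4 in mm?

280 × 396 mm

Let T0's short side be w mm. w · w√2 = 1.78 m² = 1,780,000 mm², so w ≈ 1121.9 mm and w√2 ≈ 1586.6 mm → T0 = 1122 × 1587 mm.
T1: ⌊1587/2⌋ × 1122 = 793 × 1122 mm
T2: ⌊1122/2⌋ × 793 = 561 × 793 mm
T3: ⌊793/2⌋ × 561 = 396 × 561 mm
T4: ⌊561/2⌋ × 396 = 280 × 396 mm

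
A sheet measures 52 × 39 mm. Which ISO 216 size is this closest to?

Aspect ratio 52/39 ≈ 1.333 (ISO target is √2 ≈ 1.414).
In the A-series (A0 area = 1 m²): A9 = 37 × 52 mm.
Off by 2 mm total — nearest standard size.

A9 (37 × 52 mm)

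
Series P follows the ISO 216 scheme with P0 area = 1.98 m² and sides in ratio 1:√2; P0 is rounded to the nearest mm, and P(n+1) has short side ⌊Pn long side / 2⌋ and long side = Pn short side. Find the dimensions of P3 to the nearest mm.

418 × 591 mm

Let P0's short side be w mm. w · w√2 = 1.98 m² = 1,980,000 mm², so w ≈ 1183.2 mm and w√2 ≈ 1673.4 mm → P0 = 1183 × 1673 mm.
P1: ⌊1673/2⌋ × 1183 = 836 × 1183 mm
P2: ⌊1183/2⌋ × 836 = 591 × 836 mm
P3: ⌊836/2⌋ × 591 = 418 × 591 mm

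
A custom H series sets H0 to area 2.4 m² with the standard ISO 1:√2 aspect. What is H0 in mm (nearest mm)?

Let the short side be w mm. Then w · w√2 = 2.4 m² = 2,400,000 mm².
w² = 2,400,000/√2, so w ≈ 1302.7 mm; long side = w√2 ≈ 1842.3 mm.

1303 × 1842 mm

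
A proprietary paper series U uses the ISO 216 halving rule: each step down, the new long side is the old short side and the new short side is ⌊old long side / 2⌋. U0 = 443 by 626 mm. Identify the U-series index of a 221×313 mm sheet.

U2

U0: 443 × 626 mm
U1: 313 × 443 mm
U2: 221 × 313 mm
U3: 156 × 221 mm
→ matches U2.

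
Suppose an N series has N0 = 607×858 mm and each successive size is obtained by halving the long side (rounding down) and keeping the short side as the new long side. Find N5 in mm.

107 × 151 mm

N1 = 429 × 607 mm (from N0 by 1 halving).
N2: ⌊607/2⌋ × 429 = 303 × 429 mm
N3: ⌊429/2⌋ × 303 = 214 × 303 mm
N4: ⌊303/2⌋ × 214 = 151 × 214 mm
N5: ⌊214/2⌋ × 151 = 107 × 151 mm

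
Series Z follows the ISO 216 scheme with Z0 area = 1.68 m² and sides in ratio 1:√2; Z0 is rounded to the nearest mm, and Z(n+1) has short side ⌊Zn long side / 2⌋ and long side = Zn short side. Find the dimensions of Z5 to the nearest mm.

192 × 272 mm

Let Z0's short side be w mm. w · w√2 = 1.68 m² = 1,680,000 mm², so w ≈ 1089.9 mm and w√2 ≈ 1541.4 mm → Z0 = 1090 × 1541 mm.
Z1: ⌊1541/2⌋ × 1090 = 770 × 1090 mm
Z2: ⌊1090/2⌋ × 770 = 545 × 770 mm
Z3: ⌊770/2⌋ × 545 = 385 × 545 mm
Z4: ⌊545/2⌋ × 385 = 272 × 385 mm
Z5: ⌊385/2⌋ × 272 = 192 × 272 mm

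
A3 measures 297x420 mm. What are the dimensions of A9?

A4: ⌊420/2⌋ × 297 = 210 × 297 mm
A5: ⌊297/2⌋ × 210 = 148 × 210 mm
A6: ⌊210/2⌋ × 148 = 105 × 148 mm
A7: ⌊148/2⌋ × 105 = 74 × 105 mm
A8: ⌊105/2⌋ × 74 = 52 × 74 mm
A9: ⌊74/2⌋ × 52 = 37 × 52 mm

37 × 52 mm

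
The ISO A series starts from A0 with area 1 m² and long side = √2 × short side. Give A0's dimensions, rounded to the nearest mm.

Let the short side be w mm. Then the long side is w√2 and w · w√2 = 10⁶ mm².
w² = 10⁶/√2, so w = 1000 / 2^(1/4) ≈ 840.9 mm; long side = 1000 · 2^(1/4) ≈ 1189.2 mm.

841 × 1189 mm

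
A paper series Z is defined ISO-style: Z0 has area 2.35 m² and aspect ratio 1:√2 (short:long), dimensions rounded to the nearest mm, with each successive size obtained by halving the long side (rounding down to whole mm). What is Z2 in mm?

644 × 911 mm

Let Z0's short side be w mm. w · w√2 = 2.35 m² = 2,350,000 mm², so w ≈ 1289.1 mm and w√2 ≈ 1823.0 mm → Z0 = 1289 × 1823 mm.
Z1: ⌊1823/2⌋ × 1289 = 911 × 1289 mm
Z2: ⌊1289/2⌋ × 911 = 644 × 911 mm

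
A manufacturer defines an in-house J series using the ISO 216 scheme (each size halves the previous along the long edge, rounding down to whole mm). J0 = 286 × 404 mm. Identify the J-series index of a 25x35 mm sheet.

J7

J0: 286 × 404 mm
J1: 202 × 286 mm
J2: 143 × 202 mm
J3: 101 × 143 mm
J4: 71 × 101 mm
J5: 50 × 71 mm
J6: 35 × 50 mm
J7: 25 × 35 mm
J8: 17 × 25 mm
→ matches J7.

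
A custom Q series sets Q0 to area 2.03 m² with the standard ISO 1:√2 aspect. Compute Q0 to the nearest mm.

Let the short side be w mm. Then w · w√2 = 2.03 m² = 2,030,000 mm².
w² = 2,030,000/√2, so w ≈ 1198.1 mm; long side = w√2 ≈ 1694.4 mm.

1198 × 1694 mm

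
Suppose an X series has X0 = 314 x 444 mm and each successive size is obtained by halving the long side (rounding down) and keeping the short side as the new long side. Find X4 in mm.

78 × 111 mm

X1: ⌊444/2⌋ × 314 = 222 × 314 mm
X2: ⌊314/2⌋ × 222 = 157 × 222 mm
X3: ⌊222/2⌋ × 157 = 111 × 157 mm
X4: ⌊157/2⌋ × 111 = 78 × 111 mm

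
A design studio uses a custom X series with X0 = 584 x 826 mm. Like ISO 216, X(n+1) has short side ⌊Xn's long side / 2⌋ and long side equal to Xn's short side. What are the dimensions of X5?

X1: ⌊826/2⌋ × 584 = 413 × 584 mm
X2: ⌊584/2⌋ × 413 = 292 × 413 mm
X3: ⌊413/2⌋ × 292 = 206 × 292 mm
X4: ⌊292/2⌋ × 206 = 146 × 206 mm
X5: ⌊206/2⌋ × 146 = 103 × 146 mm

103 × 146 mm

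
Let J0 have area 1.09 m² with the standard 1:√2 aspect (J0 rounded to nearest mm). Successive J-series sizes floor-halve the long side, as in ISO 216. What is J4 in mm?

219 × 310 mm

Let J0's short side be w mm. w · w√2 = 1.09 m² = 1,090,000 mm², so w ≈ 877.9 mm and w√2 ≈ 1241.6 mm → J0 = 878 × 1242 mm.
J1: ⌊1242/2⌋ × 878 = 621 × 878 mm
J2: ⌊878/2⌋ × 621 = 439 × 621 mm
J3: ⌊621/2⌋ × 439 = 310 × 439 mm
J4: ⌊439/2⌋ × 310 = 219 × 310 mm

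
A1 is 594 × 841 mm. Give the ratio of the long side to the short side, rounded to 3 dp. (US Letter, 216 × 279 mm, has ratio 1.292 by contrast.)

1.416

841 / 594 = 1.416
ISO 216 targets √2 ≈ 1.414; the +0.002 deviation is from mm rounding.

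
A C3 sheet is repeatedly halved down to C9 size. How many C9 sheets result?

64

Each ISO step halves the sheet: 1 × C3 → 2 × C4 → 4 × C5 → 8 × C6 → …
From C3 to C9 is 6 halving steps: 2^6 = 64.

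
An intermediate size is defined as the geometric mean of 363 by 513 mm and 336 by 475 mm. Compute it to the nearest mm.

Short side: √(363 · 336) = √121968 ≈ 349.2 → 349 mm
Long side: √(513 · 475) = √243675 ≈ 493.6 → 494 mm

349 × 494 mm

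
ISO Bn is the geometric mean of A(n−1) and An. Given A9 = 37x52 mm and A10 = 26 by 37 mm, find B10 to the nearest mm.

Short side: √(37 · 26) = √962 ≈ 31.0 → 31 mm
Long side: √(52 · 37) = √1924 ≈ 43.9 → 44 mm

31 × 44 mm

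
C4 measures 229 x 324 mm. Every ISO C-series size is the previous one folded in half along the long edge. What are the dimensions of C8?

57 × 81 mm

C5: ⌊324/2⌋ × 229 = 162 × 229 mm
C6: ⌊229/2⌋ × 162 = 114 × 162 mm
C7: ⌊162/2⌋ × 114 = 81 × 114 mm
C8: ⌊114/2⌋ × 81 = 57 × 81 mm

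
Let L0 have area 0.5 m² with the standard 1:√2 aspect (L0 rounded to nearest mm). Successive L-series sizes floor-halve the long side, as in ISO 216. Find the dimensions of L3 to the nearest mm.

Let L0's short side be w mm. w · w√2 = 0.5 m² = 500,000 mm², so w ≈ 594.6 mm and w√2 ≈ 840.9 mm → L0 = 595 × 841 mm.
L1: ⌊841/2⌋ × 595 = 420 × 595 mm
L2: ⌊595/2⌋ × 420 = 297 × 420 mm
L3: ⌊420/2⌋ × 297 = 210 × 297 mm

210 × 297 mm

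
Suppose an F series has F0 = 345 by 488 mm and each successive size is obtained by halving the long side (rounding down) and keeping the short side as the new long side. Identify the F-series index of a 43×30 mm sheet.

F0: 345 × 488 mm
F1: 244 × 345 mm
F2: 172 × 244 mm
F3: 122 × 172 mm
F4: 86 × 122 mm
F5: 61 × 86 mm
F6: 43 × 61 mm
F7: 30 × 43 mm
F8: 21 × 30 mm
→ matches F7.

F7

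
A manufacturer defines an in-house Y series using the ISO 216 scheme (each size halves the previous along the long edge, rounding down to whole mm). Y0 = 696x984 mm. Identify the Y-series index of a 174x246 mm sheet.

Y4

Y0: 696 × 984 mm
Y1: 492 × 696 mm
Y2: 348 × 492 mm
Y3: 246 × 348 mm
Y4: 174 × 246 mm
Y5: 123 × 174 mm
→ matches Y4.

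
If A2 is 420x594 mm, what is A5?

A3: ⌊594/2⌋ × 420 = 297 × 420 mm
A4: ⌊420/2⌋ × 297 = 210 × 297 mm
A5: ⌊297/2⌋ × 210 = 148 × 210 mm

148 × 210 mm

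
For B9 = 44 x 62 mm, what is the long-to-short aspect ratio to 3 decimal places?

1.409

62 / 44 = 1.409
ISO 216 targets √2 ≈ 1.414; the -0.005 deviation is from mm rounding.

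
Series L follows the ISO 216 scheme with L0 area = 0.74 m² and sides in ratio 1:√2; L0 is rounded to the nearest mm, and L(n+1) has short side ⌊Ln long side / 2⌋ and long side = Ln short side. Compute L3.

255 × 361 mm

Let L0's short side be w mm. w · w√2 = 0.74 m² = 740,000 mm², so w ≈ 723.4 mm and w√2 ≈ 1023.0 mm → L0 = 723 × 1023 mm.
L1: ⌊1023/2⌋ × 723 = 511 × 723 mm
L2: ⌊723/2⌋ × 511 = 361 × 511 mm
L3: ⌊511/2⌋ × 361 = 255 × 361 mm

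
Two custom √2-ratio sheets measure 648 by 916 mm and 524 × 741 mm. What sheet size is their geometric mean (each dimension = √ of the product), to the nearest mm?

583 × 824 mm

Short side: √(648 · 524) = √339552 ≈ 582.7 → 583 mm
Long side: √(916 · 741) = √678756 ≈ 823.9 → 824 mm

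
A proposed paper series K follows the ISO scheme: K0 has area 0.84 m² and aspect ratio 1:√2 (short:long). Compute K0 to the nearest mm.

771 × 1090 mm

Let the short side be w mm. Then w · w√2 = 0.84 m² = 840,000 mm².
w² = 840,000/√2, so w ≈ 770.7 mm; long side = w√2 ≈ 1089.9 mm.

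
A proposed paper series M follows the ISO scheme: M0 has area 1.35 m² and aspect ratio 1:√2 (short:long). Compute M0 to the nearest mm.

Let the short side be w mm. Then w · w√2 = 1.35 m² = 1,350,000 mm².
w² = 1,350,000/√2, so w ≈ 977.0 mm; long side = w√2 ≈ 1381.7 mm.

977 × 1382 mm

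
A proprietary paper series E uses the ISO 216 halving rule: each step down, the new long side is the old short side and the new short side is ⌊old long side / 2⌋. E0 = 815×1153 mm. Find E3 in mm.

E1: ⌊1153/2⌋ × 815 = 576 × 815 mm
E2: ⌊815/2⌋ × 576 = 407 × 576 mm
E3: ⌊576/2⌋ × 407 = 288 × 407 mm

288 × 407 mm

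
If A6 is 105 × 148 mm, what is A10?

26 × 37 mm

A7: ⌊148/2⌋ × 105 = 74 × 105 mm
A8: ⌊105/2⌋ × 74 = 52 × 74 mm
A9: ⌊74/2⌋ × 52 = 37 × 52 mm
A10: ⌊52/2⌋ × 37 = 26 × 37 mm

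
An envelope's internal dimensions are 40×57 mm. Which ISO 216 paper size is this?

C9 (40 × 57 mm)

Aspect ratio 57/40 ≈ 1.425 — close to the ISO √2 ≈ 1.414.
In the C-series (envelope sizes, between A and B): C9 = 40 × 57 mm.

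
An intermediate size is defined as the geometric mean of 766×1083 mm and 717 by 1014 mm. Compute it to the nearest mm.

741 × 1048 mm

Short side: √(766 · 717) = √549222 ≈ 741.1 → 741 mm
Long side: √(1083 · 1014) = √1098162 ≈ 1047.9 → 1048 mm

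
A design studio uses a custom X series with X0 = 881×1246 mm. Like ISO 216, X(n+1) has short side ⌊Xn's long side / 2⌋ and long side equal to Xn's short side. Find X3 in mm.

X1 = 623 × 881 mm (from X0 by 1 halving).
X2: ⌊881/2⌋ × 623 = 440 × 623 mm
X3: ⌊623/2⌋ × 440 = 311 × 440 mm

311 × 440 mm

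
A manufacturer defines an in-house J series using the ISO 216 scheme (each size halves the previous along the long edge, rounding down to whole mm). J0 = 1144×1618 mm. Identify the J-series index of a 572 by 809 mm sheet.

J0: 1144 × 1618 mm
J1: 809 × 1144 mm
J2: 572 × 809 mm
J3: 404 × 572 mm
→ matches J2.

J2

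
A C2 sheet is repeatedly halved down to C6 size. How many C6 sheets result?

16

Each ISO step halves the sheet: 1 × C2 → 2 × C3 → 4 × C4 → 8 × C5 → …
From C2 to C6 is 4 halving steps: 2^4 = 16.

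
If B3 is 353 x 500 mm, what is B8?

B4: ⌊500/2⌋ × 353 = 250 × 353 mm
B5: ⌊353/2⌋ × 250 = 176 × 250 mm
B6: ⌊250/2⌋ × 176 = 125 × 176 mm
B7: ⌊176/2⌋ × 125 = 88 × 125 mm
B8: ⌊125/2⌋ × 88 = 62 × 88 mm

62 × 88 mm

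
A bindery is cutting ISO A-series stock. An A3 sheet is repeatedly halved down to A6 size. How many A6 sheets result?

8

Each ISO step halves the sheet: 1 × A3 → 2 × A4 → 4 × A5 → 8 × A6
From A3 to A6 is 3 halving steps: 2^3 = 8.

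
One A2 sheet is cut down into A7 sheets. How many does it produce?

32

Each ISO step halves the sheet: 1 × A2 → 2 × A3 → 4 × A4 → 8 × A5 → …
From A2 to A7 is 5 halving steps: 2^5 = 32.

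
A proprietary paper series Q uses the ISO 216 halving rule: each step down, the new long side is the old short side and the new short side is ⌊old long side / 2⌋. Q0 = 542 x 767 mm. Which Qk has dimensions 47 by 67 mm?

Q7

Q0: 542 × 767 mm
Q1: 383 × 542 mm
Q2: 271 × 383 mm
Q3: 191 × 271 mm
Q4: 135 × 191 mm
Q5: 95 × 135 mm
Q6: 67 × 95 mm
Q7: 47 × 67 mm
Q8: 33 × 47 mm
→ matches Q7.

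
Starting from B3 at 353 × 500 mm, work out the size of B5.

B4: ⌊500/2⌋ × 353 = 250 × 353 mm
B5: ⌊353/2⌋ × 250 = 176 × 250 mm

176 × 250 mm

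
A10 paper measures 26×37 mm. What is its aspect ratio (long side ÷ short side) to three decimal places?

37 / 26 = 1.423
ISO 216 targets √2 ≈ 1.414; the +0.009 deviation is from mm rounding.

1.423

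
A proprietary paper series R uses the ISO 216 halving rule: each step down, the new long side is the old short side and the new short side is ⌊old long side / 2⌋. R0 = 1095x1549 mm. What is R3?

387 × 547 mm

R1: ⌊1549/2⌋ × 1095 = 774 × 1095 mm
R2: ⌊1095/2⌋ × 774 = 547 × 774 mm
R3: ⌊774/2⌋ × 547 = 387 × 547 mm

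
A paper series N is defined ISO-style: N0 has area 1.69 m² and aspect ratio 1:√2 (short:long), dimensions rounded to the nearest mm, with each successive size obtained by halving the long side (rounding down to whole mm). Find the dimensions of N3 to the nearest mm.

Let N0's short side be w mm. w · w√2 = 1.69 m² = 1,690,000 mm², so w ≈ 1093.2 mm and w√2 ≈ 1546.0 mm → N0 = 1093 × 1546 mm.
N1: ⌊1546/2⌋ × 1093 = 773 × 1093 mm
N2: ⌊1093/2⌋ × 773 = 546 × 773 mm
N3: ⌊773/2⌋ × 546 = 386 × 546 mm

386 × 546 mm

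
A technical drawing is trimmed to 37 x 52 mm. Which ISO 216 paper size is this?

A9 (37 × 52 mm)

Aspect ratio 52/37 ≈ 1.405 — close to the ISO √2 ≈ 1.414.
In the A-series (A0 area = 1 m²): A9 = 37 × 52 mm.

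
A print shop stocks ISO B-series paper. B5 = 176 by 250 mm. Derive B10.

31 × 44 mm

B6: ⌊250/2⌋ × 176 = 125 × 176 mm
B7: ⌊176/2⌋ × 125 = 88 × 125 mm
B8: ⌊125/2⌋ × 88 = 62 × 88 mm
B9: ⌊88/2⌋ × 62 = 44 × 62 mm
B10: ⌊62/2⌋ × 44 = 31 × 44 mm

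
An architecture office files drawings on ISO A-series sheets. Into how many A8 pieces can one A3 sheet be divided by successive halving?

32

Each ISO step halves the sheet: 1 × A3 → 2 × A4 → 4 × A5 → 8 × A6 → …
From A3 to A8 is 5 halving steps: 2^5 = 32.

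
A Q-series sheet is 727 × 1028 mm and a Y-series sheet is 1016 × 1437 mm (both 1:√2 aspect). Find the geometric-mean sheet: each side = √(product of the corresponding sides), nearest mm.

Short side: √(727 · 1016) = √738632 ≈ 859.4 → 859 mm
Long side: √(1028 · 1437) = √1477236 ≈ 1215.4 → 1215 mm

859 × 1215 mm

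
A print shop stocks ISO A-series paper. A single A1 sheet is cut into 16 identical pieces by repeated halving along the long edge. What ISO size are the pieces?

A5

16 = 2^4, so 4 halving steps.
A1 → A2 → … → A5 after 4 steps.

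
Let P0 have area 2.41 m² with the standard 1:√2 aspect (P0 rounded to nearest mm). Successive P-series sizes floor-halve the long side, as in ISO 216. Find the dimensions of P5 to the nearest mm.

Let P0's short side be w mm. w · w√2 = 2.41 m² = 2,410,000 mm², so w ≈ 1305.4 mm and w√2 ≈ 1846.1 mm → P0 = 1305 × 1846 mm.
P1: ⌊1846/2⌋ × 1305 = 923 × 1305 mm
P2: ⌊1305/2⌋ × 923 = 652 × 923 mm
P3: ⌊923/2⌋ × 652 = 461 × 652 mm
P4: ⌊652/2⌋ × 461 = 326 × 461 mm
P5: ⌊461/2⌋ × 326 = 230 × 326 mm

230 × 326 mm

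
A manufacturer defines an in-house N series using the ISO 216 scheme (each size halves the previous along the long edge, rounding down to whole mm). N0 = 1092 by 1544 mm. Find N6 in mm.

N1: ⌊1544/2⌋ × 1092 = 772 × 1092 mm
N2: ⌊1092/2⌋ × 772 = 546 × 772 mm
N3: ⌊772/2⌋ × 546 = 386 × 546 mm
N4: ⌊546/2⌋ × 386 = 273 × 386 mm
N5: ⌊386/2⌋ × 273 = 193 × 273 mm
N6: ⌊273/2⌋ × 193 = 136 × 193 mm

136 × 193 mm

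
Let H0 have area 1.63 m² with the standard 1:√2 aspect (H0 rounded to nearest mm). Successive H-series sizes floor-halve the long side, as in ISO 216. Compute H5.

Let H0's short side be w mm. w · w√2 = 1.63 m² = 1,630,000 mm², so w ≈ 1073.6 mm and w√2 ≈ 1518.3 mm → H0 = 1074 × 1518 mm.
H1: ⌊1518/2⌋ × 1074 = 759 × 1074 mm
H2: ⌊1074/2⌋ × 759 = 537 × 759 mm
H3: ⌊759/2⌋ × 537 = 379 × 537 mm
H4: ⌊537/2⌋ × 379 = 268 × 379 mm
H5: ⌊379/2⌋ × 268 = 189 × 268 mm

189 × 268 mm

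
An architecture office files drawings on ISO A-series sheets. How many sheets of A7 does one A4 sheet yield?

8

Each ISO step halves the sheet: 1 × A4 → 2 × A5 → 4 × A6 → 8 × A7
From A4 to A7 is 3 halving steps: 2^3 = 8.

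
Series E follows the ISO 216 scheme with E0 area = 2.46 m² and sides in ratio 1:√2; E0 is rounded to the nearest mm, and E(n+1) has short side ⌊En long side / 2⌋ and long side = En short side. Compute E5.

233 × 329 mm

Let E0's short side be w mm. w · w√2 = 2.46 m² = 2,460,000 mm², so w ≈ 1318.9 mm and w√2 ≈ 1865.2 mm → E0 = 1319 × 1865 mm.
E1: ⌊1865/2⌋ × 1319 = 932 × 1319 mm
E2: ⌊1319/2⌋ × 932 = 659 × 932 mm
E3: ⌊932/2⌋ × 659 = 466 × 659 mm
E4: ⌊659/2⌋ × 466 = 329 × 466 mm
E5: ⌊466/2⌋ × 329 = 233 × 329 mm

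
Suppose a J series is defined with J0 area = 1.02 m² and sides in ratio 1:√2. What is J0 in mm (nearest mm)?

849 × 1201 mm

Let the short side be w mm. Then w · w√2 = 1.02 m² = 1,020,000 mm².
w² = 1,020,000/√2, so w ≈ 849.3 mm; long side = w√2 ≈ 1201.0 mm.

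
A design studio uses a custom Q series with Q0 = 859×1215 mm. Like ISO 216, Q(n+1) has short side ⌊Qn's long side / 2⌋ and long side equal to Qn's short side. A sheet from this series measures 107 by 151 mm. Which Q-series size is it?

Q0: 859 × 1215 mm
Q1: 607 × 859 mm
Q2: 429 × 607 mm
Q3: 303 × 429 mm
Q4: 214 × 303 mm
Q5: 151 × 214 mm
Q6: 107 × 151 mm
Q7: 75 × 107 mm
→ matches Q6.

Q6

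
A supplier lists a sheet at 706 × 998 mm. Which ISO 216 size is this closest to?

B1 (707 × 1000 mm)

Aspect ratio 998/706 ≈ 1.414 — close to the ISO √2 ≈ 1.414.
In the B-series (B0 = 1000 × 1414 mm): B1 = 707 × 1000 mm.
Off by 3 mm total — nearest standard size.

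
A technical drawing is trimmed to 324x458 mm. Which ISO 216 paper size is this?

Aspect ratio 458/324 ≈ 1.414 — close to the ISO √2 ≈ 1.414.
In the C-series (envelope sizes, between A and B): C3 = 324 × 458 mm.

C3 (324 × 458 mm)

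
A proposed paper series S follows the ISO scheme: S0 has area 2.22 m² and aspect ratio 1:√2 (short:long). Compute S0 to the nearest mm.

1253 × 1772 mm

Let the short side be w mm. Then w · w√2 = 2.22 m² = 2,220,000 mm².
w² = 2,220,000/√2, so w ≈ 1252.9 mm; long side = w√2 ≈ 1771.9 mm.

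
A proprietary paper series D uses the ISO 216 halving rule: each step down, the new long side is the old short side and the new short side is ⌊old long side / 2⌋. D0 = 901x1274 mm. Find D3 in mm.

D1: ⌊1274/2⌋ × 901 = 637 × 901 mm
D2: ⌊901/2⌋ × 637 = 450 × 637 mm
D3: ⌊637/2⌋ × 450 = 318 × 450 mm

318 × 450 mm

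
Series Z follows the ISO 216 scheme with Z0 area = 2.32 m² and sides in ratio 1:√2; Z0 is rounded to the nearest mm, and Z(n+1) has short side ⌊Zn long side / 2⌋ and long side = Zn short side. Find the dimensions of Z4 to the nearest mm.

Let Z0's short side be w mm. w · w√2 = 2.32 m² = 2,320,000 mm², so w ≈ 1280.8 mm and w√2 ≈ 1811.3 mm → Z0 = 1281 × 1811 mm.
Z1: ⌊1811/2⌋ × 1281 = 905 × 1281 mm
Z2: ⌊1281/2⌋ × 905 = 640 × 905 mm
Z3: ⌊905/2⌋ × 640 = 452 × 640 mm
Z4: ⌊640/2⌋ × 452 = 320 × 452 mm

320 × 452 mm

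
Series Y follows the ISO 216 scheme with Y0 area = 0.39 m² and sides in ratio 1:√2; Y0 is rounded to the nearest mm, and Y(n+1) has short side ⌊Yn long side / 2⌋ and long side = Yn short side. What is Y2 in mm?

262 × 371 mm

Let Y0's short side be w mm. w · w√2 = 0.39 m² = 390,000 mm², so w ≈ 525.1 mm and w√2 ≈ 742.7 mm → Y0 = 525 × 743 mm.
Y1: ⌊743/2⌋ × 525 = 371 × 525 mm
Y2: ⌊525/2⌋ × 371 = 262 × 371 mm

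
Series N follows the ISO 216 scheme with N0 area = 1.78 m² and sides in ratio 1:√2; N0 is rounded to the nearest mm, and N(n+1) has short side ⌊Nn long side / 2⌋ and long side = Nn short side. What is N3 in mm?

Let N0's short side be w mm. w · w√2 = 1.78 m² = 1,780,000 mm², so w ≈ 1121.9 mm and w√2 ≈ 1586.6 mm → N0 = 1122 × 1587 mm.
N1: ⌊1587/2⌋ × 1122 = 793 × 1122 mm
N2: ⌊1122/2⌋ × 793 = 561 × 793 mm
N3: ⌊793/2⌋ × 561 = 396 × 561 mm

396 × 561 mm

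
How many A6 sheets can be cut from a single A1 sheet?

32

Each ISO step halves the sheet: 1 × A1 → 2 × A2 → 4 × A3 → 8 × A4 → …
From A1 to A6 is 5 halving steps: 2^5 = 32.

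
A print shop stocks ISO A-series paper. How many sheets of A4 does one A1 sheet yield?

8

A1 = 594 × 841 mm; A4 = 210 × 297 mm.
Each halving step doubles the count; 3 steps from A1 to A4.
2^3 = 8.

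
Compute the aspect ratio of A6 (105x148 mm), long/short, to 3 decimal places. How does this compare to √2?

1.410

148 / 105 = 1.410
ISO 216 targets √2 ≈ 1.414; the -0.005 deviation is from mm rounding.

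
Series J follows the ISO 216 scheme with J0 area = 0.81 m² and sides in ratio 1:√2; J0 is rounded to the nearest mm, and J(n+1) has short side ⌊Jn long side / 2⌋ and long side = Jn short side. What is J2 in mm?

378 × 535 mm

Let J0's short side be w mm. w · w√2 = 0.81 m² = 810,000 mm², so w ≈ 756.8 mm and w√2 ≈ 1070.3 mm → J0 = 757 × 1070 mm.
J1: ⌊1070/2⌋ × 757 = 535 × 757 mm
J2: ⌊757/2⌋ × 535 = 378 × 535 mm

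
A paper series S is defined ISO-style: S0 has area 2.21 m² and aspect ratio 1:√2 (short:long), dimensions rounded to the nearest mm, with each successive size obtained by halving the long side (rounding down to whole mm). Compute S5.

Let S0's short side be w mm. w · w√2 = 2.21 m² = 2,210,000 mm², so w ≈ 1250.1 mm and w√2 ≈ 1767.9 mm → S0 = 1250 × 1768 mm.
S1: ⌊1768/2⌋ × 1250 = 884 × 1250 mm
S2: ⌊1250/2⌋ × 884 = 625 × 884 mm
S3: ⌊884/2⌋ × 625 = 442 × 625 mm
S4: ⌊625/2⌋ × 442 = 312 × 442 mm
S5: ⌊442/2⌋ × 312 = 221 × 312 mm

221 × 312 mm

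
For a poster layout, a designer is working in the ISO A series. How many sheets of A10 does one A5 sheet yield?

A5 = 148 × 210 mm; A10 = 26 × 37 mm.
Each halving step doubles the count; 5 steps from A5 to A10.
2^5 = 32.

32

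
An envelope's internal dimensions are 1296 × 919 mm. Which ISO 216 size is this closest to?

C0 (917 × 1297 mm)

Aspect ratio 1296/919 ≈ 1.410 — close to the ISO √2 ≈ 1.414.
In the C-series (envelope sizes, between A and B): C0 = 917 × 1297 mm.
Off by 3 mm total — nearest standard size.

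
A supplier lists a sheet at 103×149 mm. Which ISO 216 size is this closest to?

Aspect ratio 149/103 ≈ 1.447 (ISO target is √2 ≈ 1.414).
In the A-series (A0 area = 1 m²): A6 = 105 × 148 mm.
Off by 3 mm total — nearest standard size.

A6 (105 × 148 mm)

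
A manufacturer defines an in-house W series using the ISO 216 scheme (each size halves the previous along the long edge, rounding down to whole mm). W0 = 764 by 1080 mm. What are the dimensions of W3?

W1: ⌊1080/2⌋ × 764 = 540 × 764 mm
W2: ⌊764/2⌋ × 540 = 382 × 540 mm
W3: ⌊540/2⌋ × 382 = 270 × 382 mm

270 × 382 mm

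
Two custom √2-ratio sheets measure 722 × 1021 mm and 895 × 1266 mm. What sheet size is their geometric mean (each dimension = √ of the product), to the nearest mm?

Short side: √(722 · 895) = √646190 ≈ 803.9 → 804 mm
Long side: √(1021 · 1266) = √1292586 ≈ 1136.9 → 1137 mm

804 × 1137 mm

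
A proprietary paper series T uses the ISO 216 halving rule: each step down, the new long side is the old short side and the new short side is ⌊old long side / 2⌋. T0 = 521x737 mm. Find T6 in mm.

T1: ⌊737/2⌋ × 521 = 368 × 521 mm
T2: ⌊521/2⌋ × 368 = 260 × 368 mm
T3: ⌊368/2⌋ × 260 = 184 × 260 mm
T4: ⌊260/2⌋ × 184 = 130 × 184 mm
T5: ⌊184/2⌋ × 130 = 92 × 130 mm
T6: ⌊130/2⌋ × 92 = 65 × 92 mm

65 × 92 mm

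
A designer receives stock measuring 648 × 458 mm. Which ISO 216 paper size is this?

C2 (458 × 648 mm)

Aspect ratio 648/458 ≈ 1.415 — close to the ISO √2 ≈ 1.414.
In the C-series (envelope sizes, between A and B): C2 = 458 × 648 mm.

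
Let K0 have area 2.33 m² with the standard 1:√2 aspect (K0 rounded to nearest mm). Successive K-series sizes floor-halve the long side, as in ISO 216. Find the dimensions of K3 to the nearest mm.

Let K0's short side be w mm. w · w√2 = 2.33 m² = 2,330,000 mm², so w ≈ 1283.6 mm and w√2 ≈ 1815.2 mm → K0 = 1284 × 1815 mm.
K1: ⌊1815/2⌋ × 1284 = 907 × 1284 mm
K2: ⌊1284/2⌋ × 907 = 642 × 907 mm
K3: ⌊907/2⌋ × 642 = 453 × 642 mm

453 × 642 mm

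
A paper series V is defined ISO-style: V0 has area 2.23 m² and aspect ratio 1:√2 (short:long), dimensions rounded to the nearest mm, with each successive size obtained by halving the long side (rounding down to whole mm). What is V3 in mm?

Let V0's short side be w mm. w · w√2 = 2.23 m² = 2,230,000 mm², so w ≈ 1255.7 mm and w√2 ≈ 1775.9 mm → V0 = 1256 × 1776 mm.
V1: ⌊1776/2⌋ × 1256 = 888 × 1256 mm
V2: ⌊1256/2⌋ × 888 = 628 × 888 mm
V3: ⌊888/2⌋ × 628 = 444 × 628 mm

444 × 628 mm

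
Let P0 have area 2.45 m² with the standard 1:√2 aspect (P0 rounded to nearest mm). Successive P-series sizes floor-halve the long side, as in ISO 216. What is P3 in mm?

465 × 658 mm

Let P0's short side be w mm. w · w√2 = 2.45 m² = 2,450,000 mm², so w ≈ 1316.2 mm and w√2 ≈ 1861.4 mm → P0 = 1316 × 1861 mm.
P1: ⌊1861/2⌋ × 1316 = 930 × 1316 mm
P2: ⌊1316/2⌋ × 930 = 658 × 930 mm
P3: ⌊930/2⌋ × 658 = 465 × 658 mm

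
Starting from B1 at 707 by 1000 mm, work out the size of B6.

125 × 176 mm

B2: ⌊1000/2⌋ × 707 = 500 × 707 mm
B3: ⌊707/2⌋ × 500 = 353 × 500 mm
B4: ⌊500/2⌋ × 353 = 250 × 353 mm
B5: ⌊353/2⌋ × 250 = 176 × 250 mm
B6: ⌊250/2⌋ × 176 = 125 × 176 mm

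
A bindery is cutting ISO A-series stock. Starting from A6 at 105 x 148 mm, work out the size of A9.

37 × 52 mm

A7: ⌊148/2⌋ × 105 = 74 × 105 mm
A8: ⌊105/2⌋ × 74 = 52 × 74 mm
A9: ⌊74/2⌋ × 52 = 37 × 52 mm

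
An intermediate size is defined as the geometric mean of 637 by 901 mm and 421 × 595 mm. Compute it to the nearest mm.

Short side: √(637 · 421) = √268177 ≈ 517.9 → 518 mm
Long side: √(901 · 595) = √536095 ≈ 732.2 → 732 mm

518 × 732 mm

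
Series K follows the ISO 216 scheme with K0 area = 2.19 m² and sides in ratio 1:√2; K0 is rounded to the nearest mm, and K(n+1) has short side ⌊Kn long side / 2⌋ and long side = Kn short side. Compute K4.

311 × 440 mm

Let K0's short side be w mm. w · w√2 = 2.19 m² = 2,190,000 mm², so w ≈ 1244.4 mm and w√2 ≈ 1759.9 mm → K0 = 1244 × 1760 mm.
K1: ⌊1760/2⌋ × 1244 = 880 × 1244 mm
K2: ⌊1244/2⌋ × 880 = 622 × 880 mm
K3: ⌊880/2⌋ × 622 = 440 × 622 mm
K4: ⌊622/2⌋ × 440 = 311 × 440 mm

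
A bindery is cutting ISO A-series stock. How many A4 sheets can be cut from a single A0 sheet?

16

A0 = 841 × 1189 mm; A4 = 210 × 297 mm.
Each halving step doubles the count; 4 steps from A0 to A4.
2^4 = 16.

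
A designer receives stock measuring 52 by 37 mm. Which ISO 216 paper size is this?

A9 (37 × 52 mm)

Aspect ratio 52/37 ≈ 1.405 — close to the ISO √2 ≈ 1.414.
In the A-series (A0 area = 1 m²): A9 = 37 × 52 mm.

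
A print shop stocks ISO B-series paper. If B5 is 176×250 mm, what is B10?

31 × 44 mm

B6: ⌊250/2⌋ × 176 = 125 × 176 mm
B7: ⌊176/2⌋ × 125 = 88 × 125 mm
B8: ⌊125/2⌋ × 88 = 62 × 88 mm
B9: ⌊88/2⌋ × 62 = 44 × 62 mm
B10: ⌊62/2⌋ × 44 = 31 × 44 mm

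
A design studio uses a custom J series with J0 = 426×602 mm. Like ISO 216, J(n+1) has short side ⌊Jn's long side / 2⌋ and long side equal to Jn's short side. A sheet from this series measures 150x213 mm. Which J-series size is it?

J3

J0: 426 × 602 mm
J1: 301 × 426 mm
J2: 213 × 301 mm
J3: 150 × 213 mm
J4: 106 × 150 mm
→ matches J3.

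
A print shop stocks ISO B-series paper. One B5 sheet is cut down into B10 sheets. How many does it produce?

Each ISO step halves the sheet: 1 × B5 → 2 × B6 → 4 × B7 → 8 × B8 → …
From B5 to B10 is 5 halving steps: 2^5 = 32.

32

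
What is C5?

C0 = 917 × 1297 mm (C0 is the geometric mean of A0 and B0, aspect 1:√2).
C1: ⌊1297/2⌋ × 917 = 648 × 917 mm
C2: ⌊917/2⌋ × 648 = 458 × 648 mm
C3: ⌊648/2⌋ × 458 = 324 × 458 mm
C4: ⌊458/2⌋ × 324 = 229 × 324 mm
C5: ⌊324/2⌋ × 229 = 162 × 229 mm

162 × 229 mm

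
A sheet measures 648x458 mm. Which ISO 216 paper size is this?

C2 (458 × 648 mm)

Aspect ratio 648/458 ≈ 1.415 — close to the ISO √2 ≈ 1.414.
In the C-series (envelope sizes, between A and B): C2 = 458 × 648 mm.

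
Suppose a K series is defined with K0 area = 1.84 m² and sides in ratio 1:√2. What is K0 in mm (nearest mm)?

1141 × 1613 mm

Let the short side be w mm. Then w · w√2 = 1.84 m² = 1,840,000 mm².
w² = 1,840,000/√2, so w ≈ 1140.6 mm; long side = w√2 ≈ 1613.1 mm.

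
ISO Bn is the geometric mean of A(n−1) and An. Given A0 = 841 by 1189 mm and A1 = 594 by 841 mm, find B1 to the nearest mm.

707 × 1000 mm

Short side: √(841 · 594) = √499554 ≈ 706.8 → 707 mm
Long side: √(1189 · 841) = √999949 ≈ 1000.0 → 1000 mm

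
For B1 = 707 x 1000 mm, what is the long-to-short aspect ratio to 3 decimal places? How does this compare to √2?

1000 / 707 = 1.414
Matches √2 ≈ 1.414 — the ISO 216 defining ratio.

1.414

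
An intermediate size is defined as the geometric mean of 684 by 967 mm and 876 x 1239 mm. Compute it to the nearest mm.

774 × 1095 mm

Short side: √(684 · 876) = √599184 ≈ 774.1 → 774 mm
Long side: √(967 · 1239) = √1198113 ≈ 1094.6 → 1095 mm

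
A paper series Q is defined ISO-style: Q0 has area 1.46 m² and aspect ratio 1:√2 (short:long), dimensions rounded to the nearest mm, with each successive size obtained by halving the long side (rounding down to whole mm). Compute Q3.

Let Q0's short side be w mm. w · w√2 = 1.46 m² = 1,460,000 mm², so w ≈ 1016.1 mm and w√2 ≈ 1436.9 mm → Q0 = 1016 × 1437 mm.
Q1: ⌊1437/2⌋ × 1016 = 718 × 1016 mm
Q2: ⌊1016/2⌋ × 718 = 508 × 718 mm
Q3: ⌊718/2⌋ × 508 = 359 × 508 mm

359 × 508 mm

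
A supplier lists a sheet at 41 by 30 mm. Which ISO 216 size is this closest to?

Aspect ratio 41/30 ≈ 1.367 (ISO target is √2 ≈ 1.414).
In the C-series (envelope sizes, between A and B): C10 = 28 × 40 mm.
Off by 3 mm total — nearest standard size.

C10 (28 × 40 mm)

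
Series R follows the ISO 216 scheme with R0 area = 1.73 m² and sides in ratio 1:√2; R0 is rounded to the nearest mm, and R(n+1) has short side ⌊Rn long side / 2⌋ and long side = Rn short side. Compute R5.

Let R0's short side be w mm. w · w√2 = 1.73 m² = 1,730,000 mm², so w ≈ 1106.0 mm and w√2 ≈ 1564.2 mm → R0 = 1106 × 1564 mm.
R1: ⌊1564/2⌋ × 1106 = 782 × 1106 mm
R2: ⌊1106/2⌋ × 782 = 553 × 782 mm
R3: ⌊782/2⌋ × 553 = 391 × 553 mm
R4: ⌊553/2⌋ × 391 = 276 × 391 mm
R5: ⌊391/2⌋ × 276 = 195 × 276 mm

195 × 276 mm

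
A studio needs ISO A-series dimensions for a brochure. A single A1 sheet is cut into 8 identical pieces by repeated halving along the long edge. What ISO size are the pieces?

8 = 2^3, so 3 halving steps.
A1 → A2 → … → A4 after 3 steps.

A4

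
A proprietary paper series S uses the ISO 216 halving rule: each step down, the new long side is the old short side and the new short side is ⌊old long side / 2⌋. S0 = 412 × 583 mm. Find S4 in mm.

103 × 145 mm

S1: ⌊583/2⌋ × 412 = 291 × 412 mm
S2: ⌊412/2⌋ × 291 = 206 × 291 mm
S3: ⌊291/2⌋ × 206 = 145 × 206 mm
S4: ⌊206/2⌋ × 145 = 103 × 145 mm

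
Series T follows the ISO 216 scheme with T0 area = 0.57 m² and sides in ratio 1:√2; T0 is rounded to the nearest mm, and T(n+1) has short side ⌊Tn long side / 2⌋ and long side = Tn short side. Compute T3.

224 × 317 mm

Let T0's short side be w mm. w · w√2 = 0.57 m² = 570,000 mm², so w ≈ 634.9 mm and w√2 ≈ 897.8 mm → T0 = 635 × 898 mm.
T1: ⌊898/2⌋ × 635 = 449 × 635 mm
T2: ⌊635/2⌋ × 449 = 317 × 449 mm
T3: ⌊449/2⌋ × 317 = 224 × 317 mm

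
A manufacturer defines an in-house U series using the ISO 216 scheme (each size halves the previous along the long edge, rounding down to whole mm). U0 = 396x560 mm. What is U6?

U1 = 280 × 396 mm (from U0 by 1 halving).
U2: ⌊396/2⌋ × 280 = 198 × 280 mm
U3: ⌊280/2⌋ × 198 = 140 × 198 mm
U4: ⌊198/2⌋ × 140 = 99 × 140 mm
U5: ⌊140/2⌋ × 99 = 70 × 99 mm
U6: ⌊99/2⌋ × 70 = 49 × 70 mm

49 × 70 mm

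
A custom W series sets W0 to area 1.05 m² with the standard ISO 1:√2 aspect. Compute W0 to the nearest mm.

Let the short side be w mm. Then w · w√2 = 1.05 m² = 1,050,000 mm².
w² = 1,050,000/√2, so w ≈ 861.7 mm; long side = w√2 ≈ 1218.6 mm.

862 × 1219 mm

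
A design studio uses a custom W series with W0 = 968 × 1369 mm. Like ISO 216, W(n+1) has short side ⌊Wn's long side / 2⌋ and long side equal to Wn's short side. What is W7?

85 × 121 mm

W1 = 684 × 968 mm (from W0 by 1 halving).
W2: ⌊968/2⌋ × 684 = 484 × 684 mm
W3: ⌊684/2⌋ × 484 = 342 × 484 mm
W4: ⌊484/2⌋ × 342 = 242 × 342 mm
W5: ⌊342/2⌋ × 242 = 171 × 242 mm
W6: ⌊242/2⌋ × 171 = 121 × 171 mm
W7: ⌊171/2⌋ × 121 = 85 × 121 mm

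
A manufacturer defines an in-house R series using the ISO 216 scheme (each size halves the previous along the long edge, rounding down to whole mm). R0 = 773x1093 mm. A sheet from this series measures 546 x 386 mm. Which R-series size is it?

R2

R0: 773 × 1093 mm
R1: 546 × 773 mm
R2: 386 × 546 mm
R3: 273 × 386 mm
→ matches R2.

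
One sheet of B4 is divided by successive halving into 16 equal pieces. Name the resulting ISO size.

16 = 2^4, so 4 halving steps.
B4 → B5 → … → B8 after 4 steps.

B8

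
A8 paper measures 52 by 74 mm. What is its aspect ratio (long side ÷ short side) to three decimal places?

1.423

74 / 52 = 1.423
ISO 216 targets √2 ≈ 1.414; the +0.009 deviation is from mm rounding.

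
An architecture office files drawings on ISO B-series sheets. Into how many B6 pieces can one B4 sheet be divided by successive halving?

Each ISO step halves the sheet: 1 × B4 → 2 × B5 → 4 × B6
From B4 to B6 is 2 halving steps: 2^2 = 4.

4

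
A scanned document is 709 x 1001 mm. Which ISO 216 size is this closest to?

Aspect ratio 1001/709 ≈ 1.412 — close to the ISO √2 ≈ 1.414.
In the B-series (B0 = 1000 × 1414 mm): B1 = 707 × 1000 mm.
Off by 3 mm total — nearest standard size.

B1 (707 × 1000 mm)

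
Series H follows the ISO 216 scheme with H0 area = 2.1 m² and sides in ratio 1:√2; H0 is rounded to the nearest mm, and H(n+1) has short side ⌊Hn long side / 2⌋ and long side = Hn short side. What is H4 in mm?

304 × 430 mm

Let H0's short side be w mm. w · w√2 = 2.1 m² = 2,100,000 mm², so w ≈ 1218.6 mm and w√2 ≈ 1723.3 mm → H0 = 1219 × 1723 mm.
H1: ⌊1723/2⌋ × 1219 = 861 × 1219 mm
H2: ⌊1219/2⌋ × 861 = 609 × 861 mm
H3: ⌊861/2⌋ × 609 = 430 × 609 mm
H4: ⌊609/2⌋ × 430 = 304 × 430 mm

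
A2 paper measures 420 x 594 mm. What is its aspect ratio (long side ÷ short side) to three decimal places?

594 / 420 = 1.414
Matches √2 ≈ 1.414 — the ISO 216 defining ratio.

1.414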